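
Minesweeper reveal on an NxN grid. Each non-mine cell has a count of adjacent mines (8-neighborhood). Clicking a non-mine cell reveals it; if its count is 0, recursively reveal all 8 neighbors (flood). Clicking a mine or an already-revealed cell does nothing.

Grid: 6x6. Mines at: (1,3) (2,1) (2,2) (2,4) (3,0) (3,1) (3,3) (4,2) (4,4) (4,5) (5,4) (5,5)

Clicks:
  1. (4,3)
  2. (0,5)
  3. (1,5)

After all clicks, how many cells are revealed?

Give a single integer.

Answer: 5

Derivation:
Click 1 (4,3) count=4: revealed 1 new [(4,3)] -> total=1
Click 2 (0,5) count=0: revealed 4 new [(0,4) (0,5) (1,4) (1,5)] -> total=5
Click 3 (1,5) count=1: revealed 0 new [(none)] -> total=5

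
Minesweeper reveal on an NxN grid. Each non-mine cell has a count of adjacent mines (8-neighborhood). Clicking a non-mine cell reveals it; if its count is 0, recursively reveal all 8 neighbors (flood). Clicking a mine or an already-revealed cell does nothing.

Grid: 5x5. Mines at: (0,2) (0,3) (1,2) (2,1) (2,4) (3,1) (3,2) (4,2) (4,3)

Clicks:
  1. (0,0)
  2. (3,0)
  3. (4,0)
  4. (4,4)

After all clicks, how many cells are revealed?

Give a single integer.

Click 1 (0,0) count=0: revealed 4 new [(0,0) (0,1) (1,0) (1,1)] -> total=4
Click 2 (3,0) count=2: revealed 1 new [(3,0)] -> total=5
Click 3 (4,0) count=1: revealed 1 new [(4,0)] -> total=6
Click 4 (4,4) count=1: revealed 1 new [(4,4)] -> total=7

Answer: 7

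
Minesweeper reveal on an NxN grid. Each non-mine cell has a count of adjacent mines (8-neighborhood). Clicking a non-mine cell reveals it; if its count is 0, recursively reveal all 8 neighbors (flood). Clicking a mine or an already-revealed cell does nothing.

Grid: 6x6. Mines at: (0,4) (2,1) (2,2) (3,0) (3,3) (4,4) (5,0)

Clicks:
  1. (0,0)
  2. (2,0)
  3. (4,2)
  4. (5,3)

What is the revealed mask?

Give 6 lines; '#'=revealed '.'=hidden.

Answer: ####..
####..
#.....
......
..#...
...#..

Derivation:
Click 1 (0,0) count=0: revealed 8 new [(0,0) (0,1) (0,2) (0,3) (1,0) (1,1) (1,2) (1,3)] -> total=8
Click 2 (2,0) count=2: revealed 1 new [(2,0)] -> total=9
Click 3 (4,2) count=1: revealed 1 new [(4,2)] -> total=10
Click 4 (5,3) count=1: revealed 1 new [(5,3)] -> total=11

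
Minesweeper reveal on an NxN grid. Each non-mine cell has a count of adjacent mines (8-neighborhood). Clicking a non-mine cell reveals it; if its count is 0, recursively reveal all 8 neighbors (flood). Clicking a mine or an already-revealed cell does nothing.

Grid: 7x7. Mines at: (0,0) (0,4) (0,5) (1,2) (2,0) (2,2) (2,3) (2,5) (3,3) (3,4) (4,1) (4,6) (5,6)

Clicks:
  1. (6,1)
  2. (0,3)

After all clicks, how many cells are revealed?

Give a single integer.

Click 1 (6,1) count=0: revealed 16 new [(4,2) (4,3) (4,4) (4,5) (5,0) (5,1) (5,2) (5,3) (5,4) (5,5) (6,0) (6,1) (6,2) (6,3) (6,4) (6,5)] -> total=16
Click 2 (0,3) count=2: revealed 1 new [(0,3)] -> total=17

Answer: 17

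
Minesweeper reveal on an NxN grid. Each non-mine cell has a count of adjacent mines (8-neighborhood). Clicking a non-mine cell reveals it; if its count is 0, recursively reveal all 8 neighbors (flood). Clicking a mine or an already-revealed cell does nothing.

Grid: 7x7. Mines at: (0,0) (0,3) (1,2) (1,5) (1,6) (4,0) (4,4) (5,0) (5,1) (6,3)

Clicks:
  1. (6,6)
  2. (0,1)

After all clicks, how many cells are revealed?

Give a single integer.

Answer: 13

Derivation:
Click 1 (6,6) count=0: revealed 12 new [(2,5) (2,6) (3,5) (3,6) (4,5) (4,6) (5,4) (5,5) (5,6) (6,4) (6,5) (6,6)] -> total=12
Click 2 (0,1) count=2: revealed 1 new [(0,1)] -> total=13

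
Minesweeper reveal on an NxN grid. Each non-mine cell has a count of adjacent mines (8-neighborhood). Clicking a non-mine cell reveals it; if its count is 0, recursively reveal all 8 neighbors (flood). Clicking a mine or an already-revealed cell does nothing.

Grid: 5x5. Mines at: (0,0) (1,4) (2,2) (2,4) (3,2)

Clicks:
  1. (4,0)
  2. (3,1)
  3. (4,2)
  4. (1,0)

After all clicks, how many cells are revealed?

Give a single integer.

Click 1 (4,0) count=0: revealed 8 new [(1,0) (1,1) (2,0) (2,1) (3,0) (3,1) (4,0) (4,1)] -> total=8
Click 2 (3,1) count=2: revealed 0 new [(none)] -> total=8
Click 3 (4,2) count=1: revealed 1 new [(4,2)] -> total=9
Click 4 (1,0) count=1: revealed 0 new [(none)] -> total=9

Answer: 9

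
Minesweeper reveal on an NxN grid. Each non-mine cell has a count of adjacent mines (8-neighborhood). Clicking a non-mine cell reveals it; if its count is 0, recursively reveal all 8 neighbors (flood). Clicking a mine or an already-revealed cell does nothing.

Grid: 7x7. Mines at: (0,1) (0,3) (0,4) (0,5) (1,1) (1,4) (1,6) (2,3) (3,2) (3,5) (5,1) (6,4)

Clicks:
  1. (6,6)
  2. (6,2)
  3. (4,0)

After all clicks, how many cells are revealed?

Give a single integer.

Click 1 (6,6) count=0: revealed 6 new [(4,5) (4,6) (5,5) (5,6) (6,5) (6,6)] -> total=6
Click 2 (6,2) count=1: revealed 1 new [(6,2)] -> total=7
Click 3 (4,0) count=1: revealed 1 new [(4,0)] -> total=8

Answer: 8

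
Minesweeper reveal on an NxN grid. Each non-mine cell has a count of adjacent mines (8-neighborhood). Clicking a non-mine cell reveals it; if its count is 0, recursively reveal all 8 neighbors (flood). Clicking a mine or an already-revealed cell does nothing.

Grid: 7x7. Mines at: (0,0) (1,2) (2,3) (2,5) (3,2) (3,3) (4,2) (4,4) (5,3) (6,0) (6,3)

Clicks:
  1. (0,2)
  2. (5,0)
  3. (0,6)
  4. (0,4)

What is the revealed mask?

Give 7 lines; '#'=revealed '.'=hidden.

Click 1 (0,2) count=1: revealed 1 new [(0,2)] -> total=1
Click 2 (5,0) count=1: revealed 1 new [(5,0)] -> total=2
Click 3 (0,6) count=0: revealed 8 new [(0,3) (0,4) (0,5) (0,6) (1,3) (1,4) (1,5) (1,6)] -> total=10
Click 4 (0,4) count=0: revealed 0 new [(none)] -> total=10

Answer: ..#####
...####
.......
.......
.......
#......
.......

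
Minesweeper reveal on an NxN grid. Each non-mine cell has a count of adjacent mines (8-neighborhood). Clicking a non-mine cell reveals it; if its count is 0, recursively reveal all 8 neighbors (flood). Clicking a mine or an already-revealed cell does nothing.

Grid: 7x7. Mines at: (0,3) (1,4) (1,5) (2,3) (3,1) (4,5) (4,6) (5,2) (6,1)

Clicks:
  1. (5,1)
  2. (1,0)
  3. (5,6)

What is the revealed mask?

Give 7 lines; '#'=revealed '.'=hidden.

Answer: ###....
###....
###....
.......
.......
.#....#
.......

Derivation:
Click 1 (5,1) count=2: revealed 1 new [(5,1)] -> total=1
Click 2 (1,0) count=0: revealed 9 new [(0,0) (0,1) (0,2) (1,0) (1,1) (1,2) (2,0) (2,1) (2,2)] -> total=10
Click 3 (5,6) count=2: revealed 1 new [(5,6)] -> total=11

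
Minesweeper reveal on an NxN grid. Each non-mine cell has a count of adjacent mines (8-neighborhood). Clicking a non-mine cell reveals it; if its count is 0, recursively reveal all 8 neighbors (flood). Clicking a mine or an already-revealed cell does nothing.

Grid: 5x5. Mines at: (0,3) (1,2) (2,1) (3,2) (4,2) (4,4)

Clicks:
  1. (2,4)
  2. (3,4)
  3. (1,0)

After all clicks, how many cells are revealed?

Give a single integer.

Click 1 (2,4) count=0: revealed 6 new [(1,3) (1,4) (2,3) (2,4) (3,3) (3,4)] -> total=6
Click 2 (3,4) count=1: revealed 0 new [(none)] -> total=6
Click 3 (1,0) count=1: revealed 1 new [(1,0)] -> total=7

Answer: 7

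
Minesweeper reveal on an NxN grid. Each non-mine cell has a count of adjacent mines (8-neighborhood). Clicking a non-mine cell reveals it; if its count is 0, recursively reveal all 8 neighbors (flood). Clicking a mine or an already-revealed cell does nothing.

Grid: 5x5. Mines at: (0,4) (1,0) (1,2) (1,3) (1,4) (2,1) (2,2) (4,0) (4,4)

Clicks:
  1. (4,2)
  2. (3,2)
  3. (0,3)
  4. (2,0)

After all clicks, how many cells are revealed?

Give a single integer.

Click 1 (4,2) count=0: revealed 6 new [(3,1) (3,2) (3,3) (4,1) (4,2) (4,3)] -> total=6
Click 2 (3,2) count=2: revealed 0 new [(none)] -> total=6
Click 3 (0,3) count=4: revealed 1 new [(0,3)] -> total=7
Click 4 (2,0) count=2: revealed 1 new [(2,0)] -> total=8

Answer: 8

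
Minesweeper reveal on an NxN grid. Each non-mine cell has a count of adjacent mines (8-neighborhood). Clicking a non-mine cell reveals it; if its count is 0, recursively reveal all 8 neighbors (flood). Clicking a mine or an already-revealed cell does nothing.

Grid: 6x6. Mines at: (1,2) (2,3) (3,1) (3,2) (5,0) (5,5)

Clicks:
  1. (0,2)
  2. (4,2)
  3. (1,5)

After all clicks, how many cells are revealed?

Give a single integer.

Click 1 (0,2) count=1: revealed 1 new [(0,2)] -> total=1
Click 2 (4,2) count=2: revealed 1 new [(4,2)] -> total=2
Click 3 (1,5) count=0: revealed 12 new [(0,3) (0,4) (0,5) (1,3) (1,4) (1,5) (2,4) (2,5) (3,4) (3,5) (4,4) (4,5)] -> total=14

Answer: 14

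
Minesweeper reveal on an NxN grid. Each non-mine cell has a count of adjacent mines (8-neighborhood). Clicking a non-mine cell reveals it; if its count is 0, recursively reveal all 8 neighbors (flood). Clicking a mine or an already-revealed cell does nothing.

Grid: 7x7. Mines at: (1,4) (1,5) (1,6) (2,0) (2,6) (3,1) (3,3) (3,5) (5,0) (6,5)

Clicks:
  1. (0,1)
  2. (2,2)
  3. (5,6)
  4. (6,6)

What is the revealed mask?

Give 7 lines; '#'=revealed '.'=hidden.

Click 1 (0,1) count=0: revealed 11 new [(0,0) (0,1) (0,2) (0,3) (1,0) (1,1) (1,2) (1,3) (2,1) (2,2) (2,3)] -> total=11
Click 2 (2,2) count=2: revealed 0 new [(none)] -> total=11
Click 3 (5,6) count=1: revealed 1 new [(5,6)] -> total=12
Click 4 (6,6) count=1: revealed 1 new [(6,6)] -> total=13

Answer: ####...
####...
.###...
.......
.......
......#
......#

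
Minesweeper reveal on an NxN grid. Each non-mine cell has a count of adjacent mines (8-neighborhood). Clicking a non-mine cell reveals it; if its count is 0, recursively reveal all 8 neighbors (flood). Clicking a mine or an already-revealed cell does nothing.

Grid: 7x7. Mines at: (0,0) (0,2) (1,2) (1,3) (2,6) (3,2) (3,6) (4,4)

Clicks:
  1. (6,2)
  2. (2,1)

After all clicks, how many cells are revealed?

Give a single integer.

Answer: 26

Derivation:
Click 1 (6,2) count=0: revealed 26 new [(1,0) (1,1) (2,0) (2,1) (3,0) (3,1) (4,0) (4,1) (4,2) (4,3) (4,5) (4,6) (5,0) (5,1) (5,2) (5,3) (5,4) (5,5) (5,6) (6,0) (6,1) (6,2) (6,3) (6,4) (6,5) (6,6)] -> total=26
Click 2 (2,1) count=2: revealed 0 new [(none)] -> total=26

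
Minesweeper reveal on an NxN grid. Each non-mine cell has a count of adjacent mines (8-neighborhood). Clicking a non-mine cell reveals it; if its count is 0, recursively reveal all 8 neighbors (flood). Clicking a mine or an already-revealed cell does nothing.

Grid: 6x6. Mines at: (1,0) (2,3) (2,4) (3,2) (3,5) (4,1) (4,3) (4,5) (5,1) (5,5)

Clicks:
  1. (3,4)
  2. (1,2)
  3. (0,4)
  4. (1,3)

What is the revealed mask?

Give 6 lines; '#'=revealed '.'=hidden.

Answer: .#####
.#####
......
....#.
......
......

Derivation:
Click 1 (3,4) count=5: revealed 1 new [(3,4)] -> total=1
Click 2 (1,2) count=1: revealed 1 new [(1,2)] -> total=2
Click 3 (0,4) count=0: revealed 9 new [(0,1) (0,2) (0,3) (0,4) (0,5) (1,1) (1,3) (1,4) (1,5)] -> total=11
Click 4 (1,3) count=2: revealed 0 new [(none)] -> total=11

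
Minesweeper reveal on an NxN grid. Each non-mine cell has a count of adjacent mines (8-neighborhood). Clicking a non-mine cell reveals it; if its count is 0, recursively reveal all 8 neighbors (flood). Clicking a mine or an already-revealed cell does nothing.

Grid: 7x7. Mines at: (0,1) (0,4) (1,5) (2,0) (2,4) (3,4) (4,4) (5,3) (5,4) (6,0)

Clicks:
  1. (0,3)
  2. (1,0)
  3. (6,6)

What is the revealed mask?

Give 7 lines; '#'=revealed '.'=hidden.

Click 1 (0,3) count=1: revealed 1 new [(0,3)] -> total=1
Click 2 (1,0) count=2: revealed 1 new [(1,0)] -> total=2
Click 3 (6,6) count=0: revealed 10 new [(2,5) (2,6) (3,5) (3,6) (4,5) (4,6) (5,5) (5,6) (6,5) (6,6)] -> total=12

Answer: ...#...
#......
.....##
.....##
.....##
.....##
.....##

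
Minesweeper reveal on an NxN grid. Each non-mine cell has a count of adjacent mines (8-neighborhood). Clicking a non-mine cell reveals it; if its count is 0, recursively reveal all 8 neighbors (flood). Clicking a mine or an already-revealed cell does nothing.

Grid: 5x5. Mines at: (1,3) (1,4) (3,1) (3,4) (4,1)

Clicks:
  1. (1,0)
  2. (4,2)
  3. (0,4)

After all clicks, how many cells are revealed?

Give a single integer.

Click 1 (1,0) count=0: revealed 9 new [(0,0) (0,1) (0,2) (1,0) (1,1) (1,2) (2,0) (2,1) (2,2)] -> total=9
Click 2 (4,2) count=2: revealed 1 new [(4,2)] -> total=10
Click 3 (0,4) count=2: revealed 1 new [(0,4)] -> total=11

Answer: 11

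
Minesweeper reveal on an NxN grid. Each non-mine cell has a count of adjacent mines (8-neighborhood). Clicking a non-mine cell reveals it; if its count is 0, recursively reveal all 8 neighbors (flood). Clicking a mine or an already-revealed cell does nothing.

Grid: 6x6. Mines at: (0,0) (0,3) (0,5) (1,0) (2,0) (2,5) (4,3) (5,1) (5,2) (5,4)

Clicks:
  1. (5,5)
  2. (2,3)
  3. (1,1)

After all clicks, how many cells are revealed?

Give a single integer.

Answer: 13

Derivation:
Click 1 (5,5) count=1: revealed 1 new [(5,5)] -> total=1
Click 2 (2,3) count=0: revealed 12 new [(1,1) (1,2) (1,3) (1,4) (2,1) (2,2) (2,3) (2,4) (3,1) (3,2) (3,3) (3,4)] -> total=13
Click 3 (1,1) count=3: revealed 0 new [(none)] -> total=13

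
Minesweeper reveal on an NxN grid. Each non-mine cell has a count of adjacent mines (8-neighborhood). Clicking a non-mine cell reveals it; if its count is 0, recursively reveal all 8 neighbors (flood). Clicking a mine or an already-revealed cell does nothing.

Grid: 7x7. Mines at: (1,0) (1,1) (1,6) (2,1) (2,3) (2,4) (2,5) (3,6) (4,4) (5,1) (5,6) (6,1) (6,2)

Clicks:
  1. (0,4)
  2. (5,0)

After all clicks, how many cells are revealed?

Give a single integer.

Answer: 9

Derivation:
Click 1 (0,4) count=0: revealed 8 new [(0,2) (0,3) (0,4) (0,5) (1,2) (1,3) (1,4) (1,5)] -> total=8
Click 2 (5,0) count=2: revealed 1 new [(5,0)] -> total=9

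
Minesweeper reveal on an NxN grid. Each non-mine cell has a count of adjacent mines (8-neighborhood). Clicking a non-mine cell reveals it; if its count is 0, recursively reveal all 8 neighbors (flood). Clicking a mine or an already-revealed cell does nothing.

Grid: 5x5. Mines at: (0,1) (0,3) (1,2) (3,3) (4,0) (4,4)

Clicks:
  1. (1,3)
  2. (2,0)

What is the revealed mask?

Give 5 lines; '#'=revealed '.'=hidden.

Answer: .....
##.#.
##...
##...
.....

Derivation:
Click 1 (1,3) count=2: revealed 1 new [(1,3)] -> total=1
Click 2 (2,0) count=0: revealed 6 new [(1,0) (1,1) (2,0) (2,1) (3,0) (3,1)] -> total=7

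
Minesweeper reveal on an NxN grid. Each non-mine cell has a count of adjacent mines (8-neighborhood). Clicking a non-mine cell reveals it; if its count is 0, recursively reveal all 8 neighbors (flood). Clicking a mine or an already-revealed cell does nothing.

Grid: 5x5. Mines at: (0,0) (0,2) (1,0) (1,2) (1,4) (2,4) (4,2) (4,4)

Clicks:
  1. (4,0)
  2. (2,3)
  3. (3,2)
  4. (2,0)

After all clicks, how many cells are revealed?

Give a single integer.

Answer: 8

Derivation:
Click 1 (4,0) count=0: revealed 6 new [(2,0) (2,1) (3,0) (3,1) (4,0) (4,1)] -> total=6
Click 2 (2,3) count=3: revealed 1 new [(2,3)] -> total=7
Click 3 (3,2) count=1: revealed 1 new [(3,2)] -> total=8
Click 4 (2,0) count=1: revealed 0 new [(none)] -> total=8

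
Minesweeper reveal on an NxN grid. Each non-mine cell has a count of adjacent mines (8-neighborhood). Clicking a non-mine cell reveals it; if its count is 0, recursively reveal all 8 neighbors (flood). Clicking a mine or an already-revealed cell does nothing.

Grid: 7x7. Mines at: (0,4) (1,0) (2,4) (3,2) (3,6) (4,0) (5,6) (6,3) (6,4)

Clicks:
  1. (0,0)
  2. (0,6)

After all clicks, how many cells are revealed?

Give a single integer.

Click 1 (0,0) count=1: revealed 1 new [(0,0)] -> total=1
Click 2 (0,6) count=0: revealed 6 new [(0,5) (0,6) (1,5) (1,6) (2,5) (2,6)] -> total=7

Answer: 7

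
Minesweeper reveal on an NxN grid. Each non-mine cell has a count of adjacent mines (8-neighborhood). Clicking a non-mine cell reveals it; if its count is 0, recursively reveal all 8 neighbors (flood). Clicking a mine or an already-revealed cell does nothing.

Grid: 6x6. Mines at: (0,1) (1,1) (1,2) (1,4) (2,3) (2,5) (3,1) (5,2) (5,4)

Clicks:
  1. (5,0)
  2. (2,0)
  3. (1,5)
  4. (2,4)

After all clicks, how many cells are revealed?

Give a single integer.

Click 1 (5,0) count=0: revealed 4 new [(4,0) (4,1) (5,0) (5,1)] -> total=4
Click 2 (2,0) count=2: revealed 1 new [(2,0)] -> total=5
Click 3 (1,5) count=2: revealed 1 new [(1,5)] -> total=6
Click 4 (2,4) count=3: revealed 1 new [(2,4)] -> total=7

Answer: 7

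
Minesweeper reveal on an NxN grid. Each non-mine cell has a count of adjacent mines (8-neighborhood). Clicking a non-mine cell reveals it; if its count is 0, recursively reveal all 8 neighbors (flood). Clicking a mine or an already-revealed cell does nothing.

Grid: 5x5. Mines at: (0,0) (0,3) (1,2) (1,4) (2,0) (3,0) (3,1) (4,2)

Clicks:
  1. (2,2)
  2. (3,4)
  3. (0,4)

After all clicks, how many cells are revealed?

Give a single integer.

Click 1 (2,2) count=2: revealed 1 new [(2,2)] -> total=1
Click 2 (3,4) count=0: revealed 6 new [(2,3) (2,4) (3,3) (3,4) (4,3) (4,4)] -> total=7
Click 3 (0,4) count=2: revealed 1 new [(0,4)] -> total=8

Answer: 8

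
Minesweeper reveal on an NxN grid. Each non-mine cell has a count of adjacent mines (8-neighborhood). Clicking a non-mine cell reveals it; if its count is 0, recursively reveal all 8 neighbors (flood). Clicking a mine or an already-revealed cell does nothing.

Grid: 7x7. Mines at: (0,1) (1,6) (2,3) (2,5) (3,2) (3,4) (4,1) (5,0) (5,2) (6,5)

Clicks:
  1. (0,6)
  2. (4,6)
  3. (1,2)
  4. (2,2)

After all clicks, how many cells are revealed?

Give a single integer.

Click 1 (0,6) count=1: revealed 1 new [(0,6)] -> total=1
Click 2 (4,6) count=0: revealed 6 new [(3,5) (3,6) (4,5) (4,6) (5,5) (5,6)] -> total=7
Click 3 (1,2) count=2: revealed 1 new [(1,2)] -> total=8
Click 4 (2,2) count=2: revealed 1 new [(2,2)] -> total=9

Answer: 9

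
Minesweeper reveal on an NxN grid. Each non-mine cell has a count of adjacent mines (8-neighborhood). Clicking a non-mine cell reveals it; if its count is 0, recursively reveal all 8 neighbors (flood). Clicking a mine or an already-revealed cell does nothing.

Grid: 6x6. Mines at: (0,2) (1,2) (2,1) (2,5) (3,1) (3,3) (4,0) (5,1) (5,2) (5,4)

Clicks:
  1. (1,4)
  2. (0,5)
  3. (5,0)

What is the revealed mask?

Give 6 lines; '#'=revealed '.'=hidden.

Answer: ...###
...###
......
......
......
#.....

Derivation:
Click 1 (1,4) count=1: revealed 1 new [(1,4)] -> total=1
Click 2 (0,5) count=0: revealed 5 new [(0,3) (0,4) (0,5) (1,3) (1,5)] -> total=6
Click 3 (5,0) count=2: revealed 1 new [(5,0)] -> total=7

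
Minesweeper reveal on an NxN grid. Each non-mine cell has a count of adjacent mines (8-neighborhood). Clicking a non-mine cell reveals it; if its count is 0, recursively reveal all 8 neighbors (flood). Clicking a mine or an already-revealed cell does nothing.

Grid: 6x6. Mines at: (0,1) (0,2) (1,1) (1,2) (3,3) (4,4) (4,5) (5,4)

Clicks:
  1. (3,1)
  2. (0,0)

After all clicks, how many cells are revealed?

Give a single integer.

Click 1 (3,1) count=0: revealed 14 new [(2,0) (2,1) (2,2) (3,0) (3,1) (3,2) (4,0) (4,1) (4,2) (4,3) (5,0) (5,1) (5,2) (5,3)] -> total=14
Click 2 (0,0) count=2: revealed 1 new [(0,0)] -> total=15

Answer: 15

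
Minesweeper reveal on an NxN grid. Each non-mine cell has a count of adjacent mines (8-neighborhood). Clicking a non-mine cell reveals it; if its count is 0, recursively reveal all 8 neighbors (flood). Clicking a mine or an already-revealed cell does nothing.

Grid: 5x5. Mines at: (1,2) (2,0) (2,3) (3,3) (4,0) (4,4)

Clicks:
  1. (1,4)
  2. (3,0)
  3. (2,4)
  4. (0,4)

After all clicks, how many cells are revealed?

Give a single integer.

Answer: 6

Derivation:
Click 1 (1,4) count=1: revealed 1 new [(1,4)] -> total=1
Click 2 (3,0) count=2: revealed 1 new [(3,0)] -> total=2
Click 3 (2,4) count=2: revealed 1 new [(2,4)] -> total=3
Click 4 (0,4) count=0: revealed 3 new [(0,3) (0,4) (1,3)] -> total=6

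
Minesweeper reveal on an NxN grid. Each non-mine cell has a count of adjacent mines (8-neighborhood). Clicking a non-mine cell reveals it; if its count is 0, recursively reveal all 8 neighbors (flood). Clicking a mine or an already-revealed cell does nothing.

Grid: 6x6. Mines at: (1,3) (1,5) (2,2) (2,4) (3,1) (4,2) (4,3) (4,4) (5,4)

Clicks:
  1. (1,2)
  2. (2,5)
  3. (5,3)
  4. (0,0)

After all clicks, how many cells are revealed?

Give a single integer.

Click 1 (1,2) count=2: revealed 1 new [(1,2)] -> total=1
Click 2 (2,5) count=2: revealed 1 new [(2,5)] -> total=2
Click 3 (5,3) count=4: revealed 1 new [(5,3)] -> total=3
Click 4 (0,0) count=0: revealed 7 new [(0,0) (0,1) (0,2) (1,0) (1,1) (2,0) (2,1)] -> total=10

Answer: 10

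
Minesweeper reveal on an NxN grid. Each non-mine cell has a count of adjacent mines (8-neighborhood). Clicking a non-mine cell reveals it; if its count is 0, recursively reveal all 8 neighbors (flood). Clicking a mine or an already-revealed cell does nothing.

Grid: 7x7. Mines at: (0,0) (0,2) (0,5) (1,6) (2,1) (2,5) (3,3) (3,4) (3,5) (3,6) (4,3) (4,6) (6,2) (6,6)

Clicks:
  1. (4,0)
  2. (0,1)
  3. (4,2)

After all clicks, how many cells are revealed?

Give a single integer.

Answer: 12

Derivation:
Click 1 (4,0) count=0: revealed 11 new [(3,0) (3,1) (3,2) (4,0) (4,1) (4,2) (5,0) (5,1) (5,2) (6,0) (6,1)] -> total=11
Click 2 (0,1) count=2: revealed 1 new [(0,1)] -> total=12
Click 3 (4,2) count=2: revealed 0 new [(none)] -> total=12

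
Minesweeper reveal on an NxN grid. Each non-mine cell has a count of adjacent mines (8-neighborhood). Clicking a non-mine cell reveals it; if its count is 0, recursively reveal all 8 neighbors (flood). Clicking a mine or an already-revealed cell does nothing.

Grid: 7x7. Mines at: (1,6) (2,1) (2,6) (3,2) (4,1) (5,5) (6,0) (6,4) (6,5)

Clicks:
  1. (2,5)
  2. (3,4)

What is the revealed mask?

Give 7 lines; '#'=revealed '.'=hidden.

Click 1 (2,5) count=2: revealed 1 new [(2,5)] -> total=1
Click 2 (3,4) count=0: revealed 21 new [(0,0) (0,1) (0,2) (0,3) (0,4) (0,5) (1,0) (1,1) (1,2) (1,3) (1,4) (1,5) (2,2) (2,3) (2,4) (3,3) (3,4) (3,5) (4,3) (4,4) (4,5)] -> total=22

Answer: ######.
######.
..####.
...###.
...###.
.......
.......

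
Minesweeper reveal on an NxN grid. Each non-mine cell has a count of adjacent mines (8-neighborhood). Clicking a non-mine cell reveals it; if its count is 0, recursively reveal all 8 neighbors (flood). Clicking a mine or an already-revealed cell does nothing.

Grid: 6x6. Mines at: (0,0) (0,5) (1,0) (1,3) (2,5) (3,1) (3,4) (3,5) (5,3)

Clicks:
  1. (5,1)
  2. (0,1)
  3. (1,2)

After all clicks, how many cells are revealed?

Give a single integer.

Answer: 8

Derivation:
Click 1 (5,1) count=0: revealed 6 new [(4,0) (4,1) (4,2) (5,0) (5,1) (5,2)] -> total=6
Click 2 (0,1) count=2: revealed 1 new [(0,1)] -> total=7
Click 3 (1,2) count=1: revealed 1 new [(1,2)] -> total=8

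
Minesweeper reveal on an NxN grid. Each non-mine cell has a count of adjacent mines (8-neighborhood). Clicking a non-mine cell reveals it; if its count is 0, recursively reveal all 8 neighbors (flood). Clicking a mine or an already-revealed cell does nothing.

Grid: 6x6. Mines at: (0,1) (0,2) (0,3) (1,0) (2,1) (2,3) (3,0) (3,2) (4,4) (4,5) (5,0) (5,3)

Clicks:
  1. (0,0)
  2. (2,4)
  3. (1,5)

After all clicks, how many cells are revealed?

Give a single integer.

Click 1 (0,0) count=2: revealed 1 new [(0,0)] -> total=1
Click 2 (2,4) count=1: revealed 1 new [(2,4)] -> total=2
Click 3 (1,5) count=0: revealed 7 new [(0,4) (0,5) (1,4) (1,5) (2,5) (3,4) (3,5)] -> total=9

Answer: 9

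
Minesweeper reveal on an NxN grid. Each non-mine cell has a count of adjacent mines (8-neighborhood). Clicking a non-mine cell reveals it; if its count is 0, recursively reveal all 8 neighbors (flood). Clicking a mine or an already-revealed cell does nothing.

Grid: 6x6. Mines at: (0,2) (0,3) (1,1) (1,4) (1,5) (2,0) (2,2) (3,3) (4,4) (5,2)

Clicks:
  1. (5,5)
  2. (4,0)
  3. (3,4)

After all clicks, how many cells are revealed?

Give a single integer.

Click 1 (5,5) count=1: revealed 1 new [(5,5)] -> total=1
Click 2 (4,0) count=0: revealed 6 new [(3,0) (3,1) (4,0) (4,1) (5,0) (5,1)] -> total=7
Click 3 (3,4) count=2: revealed 1 new [(3,4)] -> total=8

Answer: 8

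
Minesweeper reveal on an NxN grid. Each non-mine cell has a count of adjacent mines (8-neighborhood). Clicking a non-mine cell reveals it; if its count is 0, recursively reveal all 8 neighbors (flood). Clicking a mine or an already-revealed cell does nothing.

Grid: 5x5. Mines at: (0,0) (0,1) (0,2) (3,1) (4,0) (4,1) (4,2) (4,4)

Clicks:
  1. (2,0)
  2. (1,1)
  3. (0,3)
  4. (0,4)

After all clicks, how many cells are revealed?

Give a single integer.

Click 1 (2,0) count=1: revealed 1 new [(2,0)] -> total=1
Click 2 (1,1) count=3: revealed 1 new [(1,1)] -> total=2
Click 3 (0,3) count=1: revealed 1 new [(0,3)] -> total=3
Click 4 (0,4) count=0: revealed 10 new [(0,4) (1,2) (1,3) (1,4) (2,2) (2,3) (2,4) (3,2) (3,3) (3,4)] -> total=13

Answer: 13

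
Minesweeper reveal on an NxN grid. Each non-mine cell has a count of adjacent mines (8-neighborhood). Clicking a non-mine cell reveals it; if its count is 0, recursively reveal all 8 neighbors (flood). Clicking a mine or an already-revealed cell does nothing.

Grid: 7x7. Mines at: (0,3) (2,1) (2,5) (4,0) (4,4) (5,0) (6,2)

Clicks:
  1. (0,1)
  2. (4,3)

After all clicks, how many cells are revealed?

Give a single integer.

Answer: 7

Derivation:
Click 1 (0,1) count=0: revealed 6 new [(0,0) (0,1) (0,2) (1,0) (1,1) (1,2)] -> total=6
Click 2 (4,3) count=1: revealed 1 new [(4,3)] -> total=7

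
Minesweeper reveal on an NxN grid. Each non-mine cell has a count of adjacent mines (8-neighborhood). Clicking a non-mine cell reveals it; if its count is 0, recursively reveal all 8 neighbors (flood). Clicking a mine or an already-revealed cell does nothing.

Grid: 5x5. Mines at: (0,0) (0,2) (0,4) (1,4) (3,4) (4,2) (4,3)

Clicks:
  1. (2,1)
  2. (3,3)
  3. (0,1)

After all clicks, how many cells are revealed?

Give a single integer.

Click 1 (2,1) count=0: revealed 14 new [(1,0) (1,1) (1,2) (1,3) (2,0) (2,1) (2,2) (2,3) (3,0) (3,1) (3,2) (3,3) (4,0) (4,1)] -> total=14
Click 2 (3,3) count=3: revealed 0 new [(none)] -> total=14
Click 3 (0,1) count=2: revealed 1 new [(0,1)] -> total=15

Answer: 15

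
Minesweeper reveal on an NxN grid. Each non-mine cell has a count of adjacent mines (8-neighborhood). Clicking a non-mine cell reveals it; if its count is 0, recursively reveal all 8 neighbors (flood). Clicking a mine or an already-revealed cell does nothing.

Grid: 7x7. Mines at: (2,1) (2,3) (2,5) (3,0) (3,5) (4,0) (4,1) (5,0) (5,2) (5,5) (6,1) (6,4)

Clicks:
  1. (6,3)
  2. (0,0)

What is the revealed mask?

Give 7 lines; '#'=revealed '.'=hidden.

Answer: #######
#######
.......
.......
.......
.......
...#...

Derivation:
Click 1 (6,3) count=2: revealed 1 new [(6,3)] -> total=1
Click 2 (0,0) count=0: revealed 14 new [(0,0) (0,1) (0,2) (0,3) (0,4) (0,5) (0,6) (1,0) (1,1) (1,2) (1,3) (1,4) (1,5) (1,6)] -> total=15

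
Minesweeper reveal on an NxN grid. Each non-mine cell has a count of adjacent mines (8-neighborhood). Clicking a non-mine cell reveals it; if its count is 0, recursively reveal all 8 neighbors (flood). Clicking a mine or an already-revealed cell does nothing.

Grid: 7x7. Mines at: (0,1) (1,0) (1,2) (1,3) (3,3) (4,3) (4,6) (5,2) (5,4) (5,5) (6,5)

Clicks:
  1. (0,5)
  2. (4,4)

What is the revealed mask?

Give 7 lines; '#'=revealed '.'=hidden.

Answer: ....###
....###
....###
....###
....#..
.......
.......

Derivation:
Click 1 (0,5) count=0: revealed 12 new [(0,4) (0,5) (0,6) (1,4) (1,5) (1,6) (2,4) (2,5) (2,6) (3,4) (3,5) (3,6)] -> total=12
Click 2 (4,4) count=4: revealed 1 new [(4,4)] -> total=13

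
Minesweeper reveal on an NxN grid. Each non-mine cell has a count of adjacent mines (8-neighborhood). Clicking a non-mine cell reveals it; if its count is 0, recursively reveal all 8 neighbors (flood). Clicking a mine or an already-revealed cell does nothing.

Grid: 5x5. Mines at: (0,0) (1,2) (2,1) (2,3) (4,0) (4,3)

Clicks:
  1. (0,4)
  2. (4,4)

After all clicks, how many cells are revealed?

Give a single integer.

Click 1 (0,4) count=0: revealed 4 new [(0,3) (0,4) (1,3) (1,4)] -> total=4
Click 2 (4,4) count=1: revealed 1 new [(4,4)] -> total=5

Answer: 5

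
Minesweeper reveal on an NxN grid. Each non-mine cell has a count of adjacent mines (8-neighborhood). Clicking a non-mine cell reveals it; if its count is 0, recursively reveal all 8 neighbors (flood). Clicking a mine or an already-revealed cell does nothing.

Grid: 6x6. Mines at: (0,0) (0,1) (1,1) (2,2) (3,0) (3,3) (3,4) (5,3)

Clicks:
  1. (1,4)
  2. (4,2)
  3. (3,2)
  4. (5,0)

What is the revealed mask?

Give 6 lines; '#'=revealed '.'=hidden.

Click 1 (1,4) count=0: revealed 11 new [(0,2) (0,3) (0,4) (0,5) (1,2) (1,3) (1,4) (1,5) (2,3) (2,4) (2,5)] -> total=11
Click 2 (4,2) count=2: revealed 1 new [(4,2)] -> total=12
Click 3 (3,2) count=2: revealed 1 new [(3,2)] -> total=13
Click 4 (5,0) count=0: revealed 5 new [(4,0) (4,1) (5,0) (5,1) (5,2)] -> total=18

Answer: ..####
..####
...###
..#...
###...
###...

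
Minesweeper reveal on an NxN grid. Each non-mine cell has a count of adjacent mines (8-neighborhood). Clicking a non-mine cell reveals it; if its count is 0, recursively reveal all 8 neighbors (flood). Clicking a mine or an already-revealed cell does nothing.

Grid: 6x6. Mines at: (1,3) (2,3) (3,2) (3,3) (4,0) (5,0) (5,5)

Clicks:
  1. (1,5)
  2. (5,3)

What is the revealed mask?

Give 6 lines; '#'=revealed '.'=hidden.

Answer: ....##
....##
....##
....##
.#####
.####.

Derivation:
Click 1 (1,5) count=0: revealed 10 new [(0,4) (0,5) (1,4) (1,5) (2,4) (2,5) (3,4) (3,5) (4,4) (4,5)] -> total=10
Click 2 (5,3) count=0: revealed 7 new [(4,1) (4,2) (4,3) (5,1) (5,2) (5,3) (5,4)] -> total=17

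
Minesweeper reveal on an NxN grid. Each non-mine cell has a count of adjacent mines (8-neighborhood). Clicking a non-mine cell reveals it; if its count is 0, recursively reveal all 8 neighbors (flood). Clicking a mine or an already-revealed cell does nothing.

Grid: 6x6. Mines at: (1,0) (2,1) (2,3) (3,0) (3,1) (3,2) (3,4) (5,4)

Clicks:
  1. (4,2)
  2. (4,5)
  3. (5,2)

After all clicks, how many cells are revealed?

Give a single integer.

Answer: 9

Derivation:
Click 1 (4,2) count=2: revealed 1 new [(4,2)] -> total=1
Click 2 (4,5) count=2: revealed 1 new [(4,5)] -> total=2
Click 3 (5,2) count=0: revealed 7 new [(4,0) (4,1) (4,3) (5,0) (5,1) (5,2) (5,3)] -> total=9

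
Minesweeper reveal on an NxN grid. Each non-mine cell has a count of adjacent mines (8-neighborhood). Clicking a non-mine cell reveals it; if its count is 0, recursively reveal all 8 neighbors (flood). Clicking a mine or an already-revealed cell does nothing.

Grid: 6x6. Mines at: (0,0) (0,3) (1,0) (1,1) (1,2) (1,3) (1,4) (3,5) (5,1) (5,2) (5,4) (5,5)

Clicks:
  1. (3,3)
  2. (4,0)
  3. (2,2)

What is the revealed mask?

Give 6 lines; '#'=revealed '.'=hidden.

Answer: ......
......
#####.
#####.
#####.
......

Derivation:
Click 1 (3,3) count=0: revealed 15 new [(2,0) (2,1) (2,2) (2,3) (2,4) (3,0) (3,1) (3,2) (3,3) (3,4) (4,0) (4,1) (4,2) (4,3) (4,4)] -> total=15
Click 2 (4,0) count=1: revealed 0 new [(none)] -> total=15
Click 3 (2,2) count=3: revealed 0 new [(none)] -> total=15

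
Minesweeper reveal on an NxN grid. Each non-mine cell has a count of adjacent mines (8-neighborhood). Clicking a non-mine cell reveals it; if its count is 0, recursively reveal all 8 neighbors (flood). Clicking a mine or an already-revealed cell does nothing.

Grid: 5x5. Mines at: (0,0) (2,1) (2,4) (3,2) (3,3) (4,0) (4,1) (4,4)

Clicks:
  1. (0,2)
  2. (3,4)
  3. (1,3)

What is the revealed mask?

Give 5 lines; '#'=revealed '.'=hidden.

Click 1 (0,2) count=0: revealed 8 new [(0,1) (0,2) (0,3) (0,4) (1,1) (1,2) (1,3) (1,4)] -> total=8
Click 2 (3,4) count=3: revealed 1 new [(3,4)] -> total=9
Click 3 (1,3) count=1: revealed 0 new [(none)] -> total=9

Answer: .####
.####
.....
....#
.....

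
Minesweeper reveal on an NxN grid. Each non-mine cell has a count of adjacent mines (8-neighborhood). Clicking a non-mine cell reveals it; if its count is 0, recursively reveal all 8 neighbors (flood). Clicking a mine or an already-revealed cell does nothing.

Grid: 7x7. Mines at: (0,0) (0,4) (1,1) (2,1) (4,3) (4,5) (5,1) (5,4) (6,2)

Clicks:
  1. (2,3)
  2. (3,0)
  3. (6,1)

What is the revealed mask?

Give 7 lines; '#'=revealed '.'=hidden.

Answer: .....##
..#####
..#####
#.#####
.......
.......
.#.....

Derivation:
Click 1 (2,3) count=0: revealed 17 new [(0,5) (0,6) (1,2) (1,3) (1,4) (1,5) (1,6) (2,2) (2,3) (2,4) (2,5) (2,6) (3,2) (3,3) (3,4) (3,5) (3,6)] -> total=17
Click 2 (3,0) count=1: revealed 1 new [(3,0)] -> total=18
Click 3 (6,1) count=2: revealed 1 new [(6,1)] -> total=19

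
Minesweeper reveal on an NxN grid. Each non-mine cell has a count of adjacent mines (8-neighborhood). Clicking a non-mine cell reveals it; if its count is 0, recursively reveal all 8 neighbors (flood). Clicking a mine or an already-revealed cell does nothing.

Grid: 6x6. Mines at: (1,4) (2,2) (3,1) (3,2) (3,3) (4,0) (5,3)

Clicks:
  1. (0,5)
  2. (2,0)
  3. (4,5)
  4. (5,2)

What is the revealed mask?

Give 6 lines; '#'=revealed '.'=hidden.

Answer: .....#
......
#...##
....##
....##
..#.##

Derivation:
Click 1 (0,5) count=1: revealed 1 new [(0,5)] -> total=1
Click 2 (2,0) count=1: revealed 1 new [(2,0)] -> total=2
Click 3 (4,5) count=0: revealed 8 new [(2,4) (2,5) (3,4) (3,5) (4,4) (4,5) (5,4) (5,5)] -> total=10
Click 4 (5,2) count=1: revealed 1 new [(5,2)] -> total=11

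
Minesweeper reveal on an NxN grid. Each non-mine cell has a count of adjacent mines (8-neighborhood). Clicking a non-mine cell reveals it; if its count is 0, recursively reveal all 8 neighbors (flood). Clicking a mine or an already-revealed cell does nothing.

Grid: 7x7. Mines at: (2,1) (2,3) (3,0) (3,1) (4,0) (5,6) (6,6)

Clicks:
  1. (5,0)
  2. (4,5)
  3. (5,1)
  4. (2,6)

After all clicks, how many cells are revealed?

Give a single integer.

Click 1 (5,0) count=1: revealed 1 new [(5,0)] -> total=1
Click 2 (4,5) count=1: revealed 1 new [(4,5)] -> total=2
Click 3 (5,1) count=1: revealed 1 new [(5,1)] -> total=3
Click 4 (2,6) count=0: revealed 37 new [(0,0) (0,1) (0,2) (0,3) (0,4) (0,5) (0,6) (1,0) (1,1) (1,2) (1,3) (1,4) (1,5) (1,6) (2,4) (2,5) (2,6) (3,2) (3,3) (3,4) (3,5) (3,6) (4,1) (4,2) (4,3) (4,4) (4,6) (5,2) (5,3) (5,4) (5,5) (6,0) (6,1) (6,2) (6,3) (6,4) (6,5)] -> total=40

Answer: 40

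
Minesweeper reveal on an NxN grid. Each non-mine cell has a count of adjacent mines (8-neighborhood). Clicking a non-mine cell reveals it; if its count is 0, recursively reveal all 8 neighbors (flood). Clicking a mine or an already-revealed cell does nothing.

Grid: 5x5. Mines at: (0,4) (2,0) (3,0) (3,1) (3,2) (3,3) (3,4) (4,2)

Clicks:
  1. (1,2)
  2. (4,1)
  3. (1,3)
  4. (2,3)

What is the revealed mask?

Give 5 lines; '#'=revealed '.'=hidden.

Click 1 (1,2) count=0: revealed 11 new [(0,0) (0,1) (0,2) (0,3) (1,0) (1,1) (1,2) (1,3) (2,1) (2,2) (2,3)] -> total=11
Click 2 (4,1) count=4: revealed 1 new [(4,1)] -> total=12
Click 3 (1,3) count=1: revealed 0 new [(none)] -> total=12
Click 4 (2,3) count=3: revealed 0 new [(none)] -> total=12

Answer: ####.
####.
.###.
.....
.#...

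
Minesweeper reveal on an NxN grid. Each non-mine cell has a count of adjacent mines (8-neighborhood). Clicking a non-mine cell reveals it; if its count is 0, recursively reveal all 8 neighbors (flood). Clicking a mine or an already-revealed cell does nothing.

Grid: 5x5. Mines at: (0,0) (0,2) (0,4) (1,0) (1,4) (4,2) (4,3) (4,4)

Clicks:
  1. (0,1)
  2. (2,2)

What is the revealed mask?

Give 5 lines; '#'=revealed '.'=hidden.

Answer: .#...
.###.
.###.
.###.
.....

Derivation:
Click 1 (0,1) count=3: revealed 1 new [(0,1)] -> total=1
Click 2 (2,2) count=0: revealed 9 new [(1,1) (1,2) (1,3) (2,1) (2,2) (2,3) (3,1) (3,2) (3,3)] -> total=10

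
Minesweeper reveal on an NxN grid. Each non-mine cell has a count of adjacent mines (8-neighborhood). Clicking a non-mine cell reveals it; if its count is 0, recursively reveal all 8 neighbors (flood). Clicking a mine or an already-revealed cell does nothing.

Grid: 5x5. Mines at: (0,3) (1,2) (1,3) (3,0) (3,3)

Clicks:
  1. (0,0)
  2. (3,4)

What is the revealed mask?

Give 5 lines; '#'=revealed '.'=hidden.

Click 1 (0,0) count=0: revealed 6 new [(0,0) (0,1) (1,0) (1,1) (2,0) (2,1)] -> total=6
Click 2 (3,4) count=1: revealed 1 new [(3,4)] -> total=7

Answer: ##...
##...
##...
....#
.....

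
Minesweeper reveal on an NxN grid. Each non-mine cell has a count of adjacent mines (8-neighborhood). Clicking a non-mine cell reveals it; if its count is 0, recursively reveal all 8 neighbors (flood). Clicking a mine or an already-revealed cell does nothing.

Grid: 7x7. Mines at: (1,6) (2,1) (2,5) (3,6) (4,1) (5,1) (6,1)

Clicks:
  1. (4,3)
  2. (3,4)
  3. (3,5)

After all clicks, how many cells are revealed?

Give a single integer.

Answer: 34

Derivation:
Click 1 (4,3) count=0: revealed 34 new [(0,0) (0,1) (0,2) (0,3) (0,4) (0,5) (1,0) (1,1) (1,2) (1,3) (1,4) (1,5) (2,2) (2,3) (2,4) (3,2) (3,3) (3,4) (3,5) (4,2) (4,3) (4,4) (4,5) (4,6) (5,2) (5,3) (5,4) (5,5) (5,6) (6,2) (6,3) (6,4) (6,5) (6,6)] -> total=34
Click 2 (3,4) count=1: revealed 0 new [(none)] -> total=34
Click 3 (3,5) count=2: revealed 0 new [(none)] -> total=34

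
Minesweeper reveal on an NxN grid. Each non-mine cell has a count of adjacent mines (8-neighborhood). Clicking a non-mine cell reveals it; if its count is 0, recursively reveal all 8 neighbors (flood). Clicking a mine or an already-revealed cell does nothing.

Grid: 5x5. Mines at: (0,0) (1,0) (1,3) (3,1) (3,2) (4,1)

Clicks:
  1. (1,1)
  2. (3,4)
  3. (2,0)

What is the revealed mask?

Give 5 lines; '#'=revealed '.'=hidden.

Click 1 (1,1) count=2: revealed 1 new [(1,1)] -> total=1
Click 2 (3,4) count=0: revealed 6 new [(2,3) (2,4) (3,3) (3,4) (4,3) (4,4)] -> total=7
Click 3 (2,0) count=2: revealed 1 new [(2,0)] -> total=8

Answer: .....
.#...
#..##
...##
...##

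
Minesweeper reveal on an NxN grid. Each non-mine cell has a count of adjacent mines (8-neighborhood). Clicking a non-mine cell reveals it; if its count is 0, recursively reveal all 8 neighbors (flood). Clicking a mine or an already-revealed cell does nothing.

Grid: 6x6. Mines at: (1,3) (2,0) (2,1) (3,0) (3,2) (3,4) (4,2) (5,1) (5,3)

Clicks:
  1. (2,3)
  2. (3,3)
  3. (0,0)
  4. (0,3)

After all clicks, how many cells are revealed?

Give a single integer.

Click 1 (2,3) count=3: revealed 1 new [(2,3)] -> total=1
Click 2 (3,3) count=3: revealed 1 new [(3,3)] -> total=2
Click 3 (0,0) count=0: revealed 6 new [(0,0) (0,1) (0,2) (1,0) (1,1) (1,2)] -> total=8
Click 4 (0,3) count=1: revealed 1 new [(0,3)] -> total=9

Answer: 9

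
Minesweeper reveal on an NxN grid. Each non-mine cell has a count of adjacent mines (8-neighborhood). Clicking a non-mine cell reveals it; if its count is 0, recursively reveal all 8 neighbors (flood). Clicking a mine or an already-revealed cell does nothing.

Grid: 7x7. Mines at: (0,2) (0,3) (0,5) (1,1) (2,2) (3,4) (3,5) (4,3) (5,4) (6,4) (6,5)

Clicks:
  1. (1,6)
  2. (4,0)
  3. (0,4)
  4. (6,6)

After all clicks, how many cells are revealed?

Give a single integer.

Answer: 19

Derivation:
Click 1 (1,6) count=1: revealed 1 new [(1,6)] -> total=1
Click 2 (4,0) count=0: revealed 16 new [(2,0) (2,1) (3,0) (3,1) (3,2) (4,0) (4,1) (4,2) (5,0) (5,1) (5,2) (5,3) (6,0) (6,1) (6,2) (6,3)] -> total=17
Click 3 (0,4) count=2: revealed 1 new [(0,4)] -> total=18
Click 4 (6,6) count=1: revealed 1 new [(6,6)] -> total=19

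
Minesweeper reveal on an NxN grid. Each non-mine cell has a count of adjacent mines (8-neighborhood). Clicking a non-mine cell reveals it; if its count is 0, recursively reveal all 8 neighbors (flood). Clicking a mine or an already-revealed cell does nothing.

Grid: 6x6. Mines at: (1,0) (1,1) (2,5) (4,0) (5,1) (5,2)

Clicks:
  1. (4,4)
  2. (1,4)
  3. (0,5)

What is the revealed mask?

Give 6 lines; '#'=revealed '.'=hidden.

Answer: ..####
..####
.####.
.#####
.#####
...###

Derivation:
Click 1 (4,4) count=0: revealed 25 new [(0,2) (0,3) (0,4) (0,5) (1,2) (1,3) (1,4) (1,5) (2,1) (2,2) (2,3) (2,4) (3,1) (3,2) (3,3) (3,4) (3,5) (4,1) (4,2) (4,3) (4,4) (4,5) (5,3) (5,4) (5,5)] -> total=25
Click 2 (1,4) count=1: revealed 0 new [(none)] -> total=25
Click 3 (0,5) count=0: revealed 0 new [(none)] -> total=25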